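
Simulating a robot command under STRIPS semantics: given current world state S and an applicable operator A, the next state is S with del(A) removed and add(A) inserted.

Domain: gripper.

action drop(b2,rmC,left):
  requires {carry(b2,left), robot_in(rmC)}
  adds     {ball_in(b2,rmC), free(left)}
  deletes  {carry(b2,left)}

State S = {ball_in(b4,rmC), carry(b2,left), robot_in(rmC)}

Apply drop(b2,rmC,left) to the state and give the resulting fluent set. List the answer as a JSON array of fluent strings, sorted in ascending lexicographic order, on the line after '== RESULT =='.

Progress:
  pre ⊆ S: {carry(b2,left), robot_in(rmC)} ⊆ S  — applicable
  S \ del = {ball_in(b4,rmC), robot_in(rmC)}
  ∪ add   = {ball_in(b2,rmC), ball_in(b4,rmC), free(left), robot_in(rmC)}

== RESULT ==
["ball_in(b2,rmC)", "ball_in(b4,rmC)", "free(left)", "robot_in(rmC)"]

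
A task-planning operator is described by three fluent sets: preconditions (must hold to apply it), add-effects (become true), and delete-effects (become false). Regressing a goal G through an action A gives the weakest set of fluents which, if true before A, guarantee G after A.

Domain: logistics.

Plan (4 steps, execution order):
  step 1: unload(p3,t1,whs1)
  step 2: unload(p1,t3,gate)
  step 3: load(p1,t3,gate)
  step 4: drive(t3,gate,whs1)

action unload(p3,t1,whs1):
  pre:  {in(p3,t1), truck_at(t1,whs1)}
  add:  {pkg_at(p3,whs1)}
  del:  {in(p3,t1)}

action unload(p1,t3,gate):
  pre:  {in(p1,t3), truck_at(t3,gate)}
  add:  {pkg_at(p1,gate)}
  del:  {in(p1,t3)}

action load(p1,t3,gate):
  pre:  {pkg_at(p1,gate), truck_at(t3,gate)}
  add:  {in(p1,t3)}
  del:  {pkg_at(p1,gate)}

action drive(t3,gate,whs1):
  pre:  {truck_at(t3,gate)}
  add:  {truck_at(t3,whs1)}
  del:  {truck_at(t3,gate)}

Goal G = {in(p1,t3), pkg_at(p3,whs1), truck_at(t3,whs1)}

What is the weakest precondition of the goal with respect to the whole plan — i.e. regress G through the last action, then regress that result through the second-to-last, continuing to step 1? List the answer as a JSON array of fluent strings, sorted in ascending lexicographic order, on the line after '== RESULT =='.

Work backward from the goal:
  through step 4 (drive(t3,gate,whs1)): drop {truck_at(t3,whs1)}, keep {in(p1,t3), pkg_at(p3,whs1)}, require {truck_at(t3,gate)}
    → {in(p1,t3), pkg_at(p3,whs1), truck_at(t3,gate)}
  through step 3 (load(p1,t3,gate)): drop {in(p1,t3)}, keep {pkg_at(p3,whs1), truck_at(t3,gate)}, require {pkg_at(p1,gate), truck_at(t3,gate)}
    → {pkg_at(p1,gate), pkg_at(p3,whs1), truck_at(t3,gate)}
  through step 2 (unload(p1,t3,gate)): drop {pkg_at(p1,gate)}, keep {pkg_at(p3,whs1), truck_at(t3,gate)}, require {in(p1,t3), truck_at(t3,gate)}
    → {in(p1,t3), pkg_at(p3,whs1), truck_at(t3,gate)}
  through step 1 (unload(p3,t1,whs1)): drop {pkg_at(p3,whs1)}, keep {in(p1,t3), truck_at(t3,gate)}, require {in(p3,t1), truck_at(t1,whs1)}
    → {in(p1,t3), in(p3,t1), truck_at(t1,whs1), truck_at(t3,gate)}

== RESULT ==
["in(p1,t3)", "in(p3,t1)", "truck_at(t1,whs1)", "truck_at(t3,gate)"]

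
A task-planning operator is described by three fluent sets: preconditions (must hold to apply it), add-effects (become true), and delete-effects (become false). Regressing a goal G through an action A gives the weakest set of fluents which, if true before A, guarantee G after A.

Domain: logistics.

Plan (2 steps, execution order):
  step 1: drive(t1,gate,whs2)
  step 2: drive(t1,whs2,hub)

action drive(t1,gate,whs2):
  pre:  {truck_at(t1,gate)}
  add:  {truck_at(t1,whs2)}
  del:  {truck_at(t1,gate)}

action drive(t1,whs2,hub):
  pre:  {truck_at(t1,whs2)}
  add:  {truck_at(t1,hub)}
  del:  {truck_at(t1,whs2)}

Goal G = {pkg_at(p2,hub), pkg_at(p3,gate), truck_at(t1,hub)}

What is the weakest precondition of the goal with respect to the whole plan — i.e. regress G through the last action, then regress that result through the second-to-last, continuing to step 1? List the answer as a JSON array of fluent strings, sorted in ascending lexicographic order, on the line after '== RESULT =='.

Work backward from the goal:
  through step 2 (drive(t1,whs2,hub)): drop {truck_at(t1,hub)}, keep {pkg_at(p2,hub), pkg_at(p3,gate)}, require {truck_at(t1,whs2)}
    → {pkg_at(p2,hub), pkg_at(p3,gate), truck_at(t1,whs2)}
  through step 1 (drive(t1,gate,whs2)): drop {truck_at(t1,whs2)}, keep {pkg_at(p2,hub), pkg_at(p3,gate)}, require {truck_at(t1,gate)}
    → {pkg_at(p2,hub), pkg_at(p3,gate), truck_at(t1,gate)}

== RESULT ==
["pkg_at(p2,hub)", "pkg_at(p3,gate)", "truck_at(t1,gate)"]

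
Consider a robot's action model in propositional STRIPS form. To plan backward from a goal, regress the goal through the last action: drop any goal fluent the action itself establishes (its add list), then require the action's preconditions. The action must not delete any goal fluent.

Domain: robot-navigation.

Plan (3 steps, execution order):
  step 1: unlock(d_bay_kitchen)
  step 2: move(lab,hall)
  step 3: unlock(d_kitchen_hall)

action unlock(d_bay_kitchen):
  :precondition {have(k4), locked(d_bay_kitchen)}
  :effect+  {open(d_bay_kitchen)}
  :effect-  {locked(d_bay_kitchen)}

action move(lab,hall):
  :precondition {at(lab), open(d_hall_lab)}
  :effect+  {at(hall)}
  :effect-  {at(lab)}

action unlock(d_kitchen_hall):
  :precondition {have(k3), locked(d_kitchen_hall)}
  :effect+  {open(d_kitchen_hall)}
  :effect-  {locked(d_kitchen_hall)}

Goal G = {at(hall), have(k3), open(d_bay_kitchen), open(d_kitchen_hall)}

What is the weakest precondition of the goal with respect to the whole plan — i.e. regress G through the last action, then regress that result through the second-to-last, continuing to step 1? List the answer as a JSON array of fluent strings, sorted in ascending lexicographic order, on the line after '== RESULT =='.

Work backward from the goal:
  through step 3 (unlock(d_kitchen_hall)): drop {open(d_kitchen_hall)}, keep {at(hall), have(k3), open(d_bay_kitchen)}, require {have(k3), locked(d_kitchen_hall)}
    → {at(hall), have(k3), locked(d_kitchen_hall), open(d_bay_kitchen)}
  through step 2 (move(lab,hall)): drop {at(hall)}, keep {have(k3), locked(d_kitchen_hall), open(d_bay_kitchen)}, require {at(lab), open(d_hall_lab)}
    → {at(lab), have(k3), locked(d_kitchen_hall), open(d_bay_kitchen), open(d_hall_lab)}
  through step 1 (unlock(d_bay_kitchen)): drop {open(d_bay_kitchen)}, keep {at(lab), have(k3), locked(d_kitchen_hall), open(d_hall_lab)}, require {have(k4), locked(d_bay_kitchen)}
    → {at(lab), have(k3), have(k4), locked(d_bay_kitchen), locked(d_kitchen_hall), open(d_hall_lab)}

== RESULT ==
["at(lab)", "have(k3)", "have(k4)", "locked(d_bay_kitchen)", "locked(d_kitchen_hall)", "open(d_hall_lab)"]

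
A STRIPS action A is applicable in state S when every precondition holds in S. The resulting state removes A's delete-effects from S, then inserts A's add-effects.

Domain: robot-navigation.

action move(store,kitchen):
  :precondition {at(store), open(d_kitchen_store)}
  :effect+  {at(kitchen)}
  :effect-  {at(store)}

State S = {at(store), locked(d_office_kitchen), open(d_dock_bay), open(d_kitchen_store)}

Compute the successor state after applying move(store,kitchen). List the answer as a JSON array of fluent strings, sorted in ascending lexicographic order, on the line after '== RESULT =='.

Progress:
  pre ⊆ S: {at(store), open(d_kitchen_store)} ⊆ S  — applicable
  S \ del = {locked(d_office_kitchen), open(d_dock_bay), open(d_kitchen_store)}
  ∪ add   = {at(kitchen), locked(d_office_kitchen), open(d_dock_bay), open(d_kitchen_store)}

== RESULT ==
["at(kitchen)", "locked(d_office_kitchen)", "open(d_dock_bay)", "open(d_kitchen_store)"]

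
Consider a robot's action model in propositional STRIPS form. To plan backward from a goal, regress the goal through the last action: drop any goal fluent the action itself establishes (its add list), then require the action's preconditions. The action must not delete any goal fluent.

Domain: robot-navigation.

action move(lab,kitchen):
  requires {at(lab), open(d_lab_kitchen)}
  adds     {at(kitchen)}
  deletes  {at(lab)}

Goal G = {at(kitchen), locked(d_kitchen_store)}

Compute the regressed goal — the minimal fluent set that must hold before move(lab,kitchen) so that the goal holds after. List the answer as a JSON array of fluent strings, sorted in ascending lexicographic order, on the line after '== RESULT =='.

Compute (G \ add) ∪ pre:
  G ∩ del = {}  (empty — regression defined)
  G \ add = {at(kitchen), locked(d_kitchen_store)} \ {at(kitchen)} = {locked(d_kitchen_store)}
  ∪ pre   = {locked(d_kitchen_store)} ∪ {at(lab), open(d_lab_kitchen)}
          = {at(lab), locked(d_kitchen_store), open(d_lab_kitchen)}

== RESULT ==
["at(lab)", "locked(d_kitchen_store)", "open(d_lab_kitchen)"]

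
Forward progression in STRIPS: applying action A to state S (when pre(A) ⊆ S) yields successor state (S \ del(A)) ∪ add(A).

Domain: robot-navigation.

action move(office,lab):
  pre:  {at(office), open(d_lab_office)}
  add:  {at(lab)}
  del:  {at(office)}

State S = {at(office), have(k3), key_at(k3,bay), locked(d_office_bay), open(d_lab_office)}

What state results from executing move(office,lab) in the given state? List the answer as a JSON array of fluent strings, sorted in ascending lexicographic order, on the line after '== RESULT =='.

Compute (S \ del) ∪ add:
  pre ⊆ S: {at(office), open(d_lab_office)} ⊆ S  — applicable
  S \ del = {have(k3), key_at(k3,bay), locked(d_office_bay), open(d_lab_office)}
  ∪ add   = {at(lab), have(k3), key_at(k3,bay), locked(d_office_bay), open(d_lab_office)}

== RESULT ==
["at(lab)", "have(k3)", "key_at(k3,bay)", "locked(d_office_bay)", "open(d_lab_office)"]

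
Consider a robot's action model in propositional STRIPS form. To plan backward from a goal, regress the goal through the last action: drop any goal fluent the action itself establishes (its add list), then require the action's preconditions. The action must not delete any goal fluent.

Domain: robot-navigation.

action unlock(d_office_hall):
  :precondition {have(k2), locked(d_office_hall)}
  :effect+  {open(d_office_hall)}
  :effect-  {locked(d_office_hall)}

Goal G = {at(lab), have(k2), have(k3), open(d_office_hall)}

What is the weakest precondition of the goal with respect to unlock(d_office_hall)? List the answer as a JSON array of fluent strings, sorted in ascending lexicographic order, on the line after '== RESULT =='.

Regress:
  G ∩ del = {}  (empty — regression defined)
  G \ add = {at(lab), have(k2), have(k3), open(d_office_hall)} \ {open(d_office_hall)} = {at(lab), have(k2), have(k3)}
  ∪ pre   = {at(lab), have(k2), have(k3)} ∪ {have(k2), locked(d_office_hall)}
          = {at(lab), have(k2), have(k3), locked(d_office_hall)}

== RESULT ==
["at(lab)", "have(k2)", "have(k3)", "locked(d_office_hall)"]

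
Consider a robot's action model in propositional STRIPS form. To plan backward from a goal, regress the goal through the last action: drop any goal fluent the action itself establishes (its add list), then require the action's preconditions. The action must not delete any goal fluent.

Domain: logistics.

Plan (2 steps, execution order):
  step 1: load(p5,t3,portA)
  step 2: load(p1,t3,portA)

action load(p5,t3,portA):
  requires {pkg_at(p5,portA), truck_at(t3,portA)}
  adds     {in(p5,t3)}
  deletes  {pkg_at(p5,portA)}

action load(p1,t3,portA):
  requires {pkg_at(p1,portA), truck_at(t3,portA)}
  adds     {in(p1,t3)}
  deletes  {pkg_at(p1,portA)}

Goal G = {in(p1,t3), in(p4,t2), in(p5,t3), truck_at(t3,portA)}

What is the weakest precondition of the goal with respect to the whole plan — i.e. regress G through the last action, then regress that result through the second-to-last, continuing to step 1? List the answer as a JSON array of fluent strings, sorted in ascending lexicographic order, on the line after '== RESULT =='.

Regress step by step:
  through step 2 (load(p1,t3,portA)): drop {in(p1,t3)}, keep {in(p4,t2), in(p5,t3), truck_at(t3,portA)}, require {pkg_at(p1,portA), truck_at(t3,portA)}
    → {in(p4,t2), in(p5,t3), pkg_at(p1,portA), truck_at(t3,portA)}
  through step 1 (load(p5,t3,portA)): drop {in(p5,t3)}, keep {in(p4,t2), pkg_at(p1,portA), truck_at(t3,portA)}, require {pkg_at(p5,portA), truck_at(t3,portA)}
    → {in(p4,t2), pkg_at(p1,portA), pkg_at(p5,portA), truck_at(t3,portA)}

== RESULT ==
["in(p4,t2)", "pkg_at(p1,portA)", "pkg_at(p5,portA)", "truck_at(t3,portA)"]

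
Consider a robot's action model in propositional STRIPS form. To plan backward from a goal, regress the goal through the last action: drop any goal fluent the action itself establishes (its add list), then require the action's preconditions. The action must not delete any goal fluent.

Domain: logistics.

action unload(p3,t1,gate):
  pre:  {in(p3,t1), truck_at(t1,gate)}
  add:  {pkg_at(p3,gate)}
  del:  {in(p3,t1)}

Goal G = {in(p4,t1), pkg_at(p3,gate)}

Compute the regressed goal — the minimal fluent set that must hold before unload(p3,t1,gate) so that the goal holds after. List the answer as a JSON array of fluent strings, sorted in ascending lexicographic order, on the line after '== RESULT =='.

Compute (G \ add) ∪ pre:
  G ∩ del = {}  (empty — regression defined)
  G \ add = {in(p4,t1), pkg_at(p3,gate)} \ {pkg_at(p3,gate)} = {in(p4,t1)}
  ∪ pre   = {in(p4,t1)} ∪ {in(p3,t1), truck_at(t1,gate)}
          = {in(p3,t1), in(p4,t1), truck_at(t1,gate)}

== RESULT ==
["in(p3,t1)", "in(p4,t1)", "truck_at(t1,gate)"]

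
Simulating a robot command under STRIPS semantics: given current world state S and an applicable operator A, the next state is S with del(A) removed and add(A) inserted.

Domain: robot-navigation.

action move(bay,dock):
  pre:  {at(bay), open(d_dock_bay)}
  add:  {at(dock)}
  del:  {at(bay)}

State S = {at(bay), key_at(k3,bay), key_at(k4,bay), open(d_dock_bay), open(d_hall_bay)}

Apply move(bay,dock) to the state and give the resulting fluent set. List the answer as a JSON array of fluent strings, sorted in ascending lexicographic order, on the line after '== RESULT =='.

Progress:
  pre ⊆ S: {at(bay), open(d_dock_bay)} ⊆ S  — applicable
  S \ del = {key_at(k3,bay), key_at(k4,bay), open(d_dock_bay), open(d_hall_bay)}
  ∪ add   = {at(dock), key_at(k3,bay), key_at(k4,bay), open(d_dock_bay), open(d_hall_bay)}

== RESULT ==
["at(dock)", "key_at(k3,bay)", "key_at(k4,bay)", "open(d_dock_bay)", "open(d_hall_bay)"]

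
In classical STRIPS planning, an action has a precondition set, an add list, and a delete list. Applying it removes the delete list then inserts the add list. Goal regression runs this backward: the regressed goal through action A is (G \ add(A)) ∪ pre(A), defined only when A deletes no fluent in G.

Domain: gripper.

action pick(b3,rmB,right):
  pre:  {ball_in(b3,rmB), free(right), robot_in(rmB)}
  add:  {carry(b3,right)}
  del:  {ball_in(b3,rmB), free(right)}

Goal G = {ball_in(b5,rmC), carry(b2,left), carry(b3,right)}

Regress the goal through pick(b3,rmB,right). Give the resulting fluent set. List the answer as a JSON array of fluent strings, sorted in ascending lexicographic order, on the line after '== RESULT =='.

Compute (G \ add) ∪ pre:
  G ∩ del = {}  (empty — regression defined)
  G \ add = {ball_in(b5,rmC), carry(b2,left), carry(b3,right)} \ {carry(b3,right)} = {ball_in(b5,rmC), carry(b2,left)}
  ∪ pre   = {ball_in(b5,rmC), carry(b2,left)} ∪ {ball_in(b3,rmB), free(right), robot_in(rmB)}
          = {ball_in(b3,rmB), ball_in(b5,rmC), carry(b2,left), free(right), robot_in(rmB)}

== RESULT ==
["ball_in(b3,rmB)", "ball_in(b5,rmC)", "carry(b2,left)", "free(right)", "robot_in(rmB)"]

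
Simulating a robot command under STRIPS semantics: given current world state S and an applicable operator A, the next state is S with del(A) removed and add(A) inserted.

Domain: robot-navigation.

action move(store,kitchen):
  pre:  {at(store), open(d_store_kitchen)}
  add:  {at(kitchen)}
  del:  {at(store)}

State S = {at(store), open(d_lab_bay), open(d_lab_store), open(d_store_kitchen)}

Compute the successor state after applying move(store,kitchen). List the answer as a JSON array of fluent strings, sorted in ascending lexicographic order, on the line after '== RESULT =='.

Compute (S \ del) ∪ add:
  pre ⊆ S: {at(store), open(d_store_kitchen)} ⊆ S  — applicable
  S \ del = {open(d_lab_bay), open(d_lab_store), open(d_store_kitchen)}
  ∪ add   = {at(kitchen), open(d_lab_bay), open(d_lab_store), open(d_store_kitchen)}

== RESULT ==
["at(kitchen)", "open(d_lab_bay)", "open(d_lab_store)", "open(d_store_kitchen)"]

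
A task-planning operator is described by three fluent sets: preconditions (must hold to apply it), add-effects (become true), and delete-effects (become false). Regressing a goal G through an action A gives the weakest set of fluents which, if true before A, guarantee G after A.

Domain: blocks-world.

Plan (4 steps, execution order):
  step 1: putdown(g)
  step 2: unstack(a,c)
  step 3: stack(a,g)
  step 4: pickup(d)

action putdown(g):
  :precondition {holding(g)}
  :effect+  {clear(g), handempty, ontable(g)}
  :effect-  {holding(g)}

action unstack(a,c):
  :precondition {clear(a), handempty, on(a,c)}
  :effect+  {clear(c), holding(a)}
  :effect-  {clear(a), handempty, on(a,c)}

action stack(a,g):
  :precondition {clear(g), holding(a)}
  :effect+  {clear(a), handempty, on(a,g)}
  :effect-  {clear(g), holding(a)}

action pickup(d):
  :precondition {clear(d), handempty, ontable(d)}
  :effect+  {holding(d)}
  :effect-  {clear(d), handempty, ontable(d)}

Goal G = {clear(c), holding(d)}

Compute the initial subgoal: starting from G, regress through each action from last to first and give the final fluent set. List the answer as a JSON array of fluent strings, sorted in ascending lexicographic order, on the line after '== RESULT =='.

Work backward from the goal:
  through step 4 (pickup(d)): drop {holding(d)}, keep {clear(c)}, require {clear(d), handempty, ontable(d)}
    → {clear(c), clear(d), handempty, ontable(d)}
  through step 3 (stack(a,g)): drop {handempty}, keep {clear(c), clear(d), ontable(d)}, require {clear(g), holding(a)}
    → {clear(c), clear(d), clear(g), holding(a), ontable(d)}
  through step 2 (unstack(a,c)): drop {clear(c), holding(a)}, keep {clear(d), clear(g), ontable(d)}, require {clear(a), handempty, on(a,c)}
    → {clear(a), clear(d), clear(g), handempty, on(a,c), ontable(d)}
  through step 1 (putdown(g)): drop {clear(g), handempty}, keep {clear(a), clear(d), on(a,c), ontable(d)}, require {holding(g)}
    → {clear(a), clear(d), holding(g), on(a,c), ontable(d)}

== RESULT ==
["clear(a)", "clear(d)", "holding(g)", "on(a,c)", "ontable(d)"]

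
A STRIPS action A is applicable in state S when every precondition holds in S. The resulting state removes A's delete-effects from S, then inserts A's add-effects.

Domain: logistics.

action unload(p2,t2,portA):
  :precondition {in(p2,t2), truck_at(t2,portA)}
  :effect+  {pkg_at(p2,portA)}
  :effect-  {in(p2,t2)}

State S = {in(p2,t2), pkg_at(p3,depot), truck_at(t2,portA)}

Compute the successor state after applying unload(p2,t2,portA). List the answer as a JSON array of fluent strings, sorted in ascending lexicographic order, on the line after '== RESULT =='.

Progress:
  pre ⊆ S: {in(p2,t2), truck_at(t2,portA)} ⊆ S  — applicable
  S \ del = {pkg_at(p3,depot), truck_at(t2,portA)}
  ∪ add   = {pkg_at(p2,portA), pkg_at(p3,depot), truck_at(t2,portA)}

== RESULT ==
["pkg_at(p2,portA)", "pkg_at(p3,depot)", "truck_at(t2,portA)"]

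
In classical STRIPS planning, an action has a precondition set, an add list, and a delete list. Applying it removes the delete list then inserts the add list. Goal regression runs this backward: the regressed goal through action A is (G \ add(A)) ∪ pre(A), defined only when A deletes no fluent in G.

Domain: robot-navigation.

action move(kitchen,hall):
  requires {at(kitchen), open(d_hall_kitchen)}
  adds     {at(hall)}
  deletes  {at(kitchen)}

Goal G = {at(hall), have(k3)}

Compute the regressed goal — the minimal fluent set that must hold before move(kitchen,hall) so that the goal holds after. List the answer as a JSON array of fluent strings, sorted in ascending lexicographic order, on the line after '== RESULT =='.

Regress:
  G ∩ del = {}  (empty — regression defined)
  G \ add = {at(hall), have(k3)} \ {at(hall)} = {have(k3)}
  ∪ pre   = {have(k3)} ∪ {at(kitchen), open(d_hall_kitchen)}
          = {at(kitchen), have(k3), open(d_hall_kitchen)}

== RESULT ==
["at(kitchen)", "have(k3)", "open(d_hall_kitchen)"]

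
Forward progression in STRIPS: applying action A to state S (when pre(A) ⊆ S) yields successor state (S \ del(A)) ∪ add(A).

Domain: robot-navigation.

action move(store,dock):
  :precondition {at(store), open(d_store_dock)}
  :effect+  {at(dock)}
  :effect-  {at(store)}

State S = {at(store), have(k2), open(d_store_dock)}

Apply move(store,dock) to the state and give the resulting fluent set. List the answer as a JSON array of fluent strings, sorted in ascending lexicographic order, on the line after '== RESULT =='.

Progress:
  pre ⊆ S: {at(store), open(d_store_dock)} ⊆ S  — applicable
  S \ del = {have(k2), open(d_store_dock)}
  ∪ add   = {at(dock), have(k2), open(d_store_dock)}

== RESULT ==
["at(dock)", "have(k2)", "open(d_store_dock)"]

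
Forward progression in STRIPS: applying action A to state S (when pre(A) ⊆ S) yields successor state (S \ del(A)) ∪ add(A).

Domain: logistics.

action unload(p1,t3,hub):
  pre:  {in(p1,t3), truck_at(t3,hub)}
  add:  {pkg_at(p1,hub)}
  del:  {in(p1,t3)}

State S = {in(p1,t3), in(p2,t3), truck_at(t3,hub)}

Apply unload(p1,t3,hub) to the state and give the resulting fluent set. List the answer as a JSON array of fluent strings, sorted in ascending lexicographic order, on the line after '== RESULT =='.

Progress:
  pre ⊆ S: {in(p1,t3), truck_at(t3,hub)} ⊆ S  — applicable
  S \ del = {in(p2,t3), truck_at(t3,hub)}
  ∪ add   = {in(p2,t3), pkg_at(p1,hub), truck_at(t3,hub)}

== RESULT ==
["in(p2,t3)", "pkg_at(p1,hub)", "truck_at(t3,hub)"]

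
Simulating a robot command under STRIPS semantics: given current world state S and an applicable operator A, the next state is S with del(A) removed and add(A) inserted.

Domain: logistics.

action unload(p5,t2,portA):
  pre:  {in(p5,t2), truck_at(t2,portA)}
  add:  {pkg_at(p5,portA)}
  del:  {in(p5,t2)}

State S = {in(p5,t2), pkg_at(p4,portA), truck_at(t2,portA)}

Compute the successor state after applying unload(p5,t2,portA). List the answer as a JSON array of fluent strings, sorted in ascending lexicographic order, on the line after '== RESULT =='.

Compute (S \ del) ∪ add:
  pre ⊆ S: {in(p5,t2), truck_at(t2,portA)} ⊆ S  — applicable
  S \ del = {pkg_at(p4,portA), truck_at(t2,portA)}
  ∪ add   = {pkg_at(p4,portA), pkg_at(p5,portA), truck_at(t2,portA)}

== RESULT ==
["pkg_at(p4,portA)", "pkg_at(p5,portA)", "truck_at(t2,portA)"]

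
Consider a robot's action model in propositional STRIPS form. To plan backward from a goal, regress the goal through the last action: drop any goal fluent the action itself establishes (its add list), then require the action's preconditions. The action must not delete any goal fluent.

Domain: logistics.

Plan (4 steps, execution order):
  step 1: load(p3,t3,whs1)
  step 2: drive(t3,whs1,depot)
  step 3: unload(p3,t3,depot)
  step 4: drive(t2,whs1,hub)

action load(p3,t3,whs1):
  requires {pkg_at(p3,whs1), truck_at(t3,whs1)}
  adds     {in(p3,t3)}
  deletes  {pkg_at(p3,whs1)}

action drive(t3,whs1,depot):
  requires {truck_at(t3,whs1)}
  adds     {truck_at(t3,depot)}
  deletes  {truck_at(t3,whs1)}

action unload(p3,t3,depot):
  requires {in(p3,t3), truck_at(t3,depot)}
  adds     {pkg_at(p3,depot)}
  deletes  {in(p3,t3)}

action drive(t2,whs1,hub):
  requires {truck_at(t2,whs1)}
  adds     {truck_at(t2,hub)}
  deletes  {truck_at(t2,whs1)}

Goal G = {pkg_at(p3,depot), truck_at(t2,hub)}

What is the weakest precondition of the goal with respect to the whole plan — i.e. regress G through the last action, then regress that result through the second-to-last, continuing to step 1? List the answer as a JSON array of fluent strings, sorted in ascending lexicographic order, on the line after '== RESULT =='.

Regress step by step:
  through step 4 (drive(t2,whs1,hub)): drop {truck_at(t2,hub)}, keep {pkg_at(p3,depot)}, require {truck_at(t2,whs1)}
    → {pkg_at(p3,depot), truck_at(t2,whs1)}
  through step 3 (unload(p3,t3,depot)): drop {pkg_at(p3,depot)}, keep {truck_at(t2,whs1)}, require {in(p3,t3), truck_at(t3,depot)}
    → {in(p3,t3), truck_at(t2,whs1), truck_at(t3,depot)}
  through step 2 (drive(t3,whs1,depot)): drop {truck_at(t3,depot)}, keep {in(p3,t3), truck_at(t2,whs1)}, require {truck_at(t3,whs1)}
    → {in(p3,t3), truck_at(t2,whs1), truck_at(t3,whs1)}
  through step 1 (load(p3,t3,whs1)): drop {in(p3,t3)}, keep {truck_at(t2,whs1), truck_at(t3,whs1)}, require {pkg_at(p3,whs1), truck_at(t3,whs1)}
    → {pkg_at(p3,whs1), truck_at(t2,whs1), truck_at(t3,whs1)}

== RESULT ==
["pkg_at(p3,whs1)", "truck_at(t2,whs1)", "truck_at(t3,whs1)"]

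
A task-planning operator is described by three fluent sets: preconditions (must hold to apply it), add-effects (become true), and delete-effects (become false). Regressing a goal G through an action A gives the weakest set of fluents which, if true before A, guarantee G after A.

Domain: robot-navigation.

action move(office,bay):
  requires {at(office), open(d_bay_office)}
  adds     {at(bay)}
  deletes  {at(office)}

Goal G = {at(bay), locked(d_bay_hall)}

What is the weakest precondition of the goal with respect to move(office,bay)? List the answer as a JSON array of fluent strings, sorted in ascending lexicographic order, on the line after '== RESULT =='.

Compute (G \ add) ∪ pre:
  G ∩ del = {}  (empty — regression defined)
  G \ add = {at(bay), locked(d_bay_hall)} \ {at(bay)} = {locked(d_bay_hall)}
  ∪ pre   = {locked(d_bay_hall)} ∪ {at(office), open(d_bay_office)}
          = {at(office), locked(d_bay_hall), open(d_bay_office)}

== RESULT ==
["at(office)", "locked(d_bay_hall)", "open(d_bay_office)"]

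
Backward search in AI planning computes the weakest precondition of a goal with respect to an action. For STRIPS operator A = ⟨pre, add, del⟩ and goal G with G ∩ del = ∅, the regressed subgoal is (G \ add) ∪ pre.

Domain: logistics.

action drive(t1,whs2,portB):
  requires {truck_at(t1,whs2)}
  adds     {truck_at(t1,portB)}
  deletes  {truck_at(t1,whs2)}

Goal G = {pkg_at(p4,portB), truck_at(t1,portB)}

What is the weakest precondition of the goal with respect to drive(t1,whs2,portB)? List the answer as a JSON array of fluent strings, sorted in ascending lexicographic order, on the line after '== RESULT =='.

Compute (G \ add) ∪ pre:
  G ∩ del = {}  (empty — regression defined)
  G \ add = {pkg_at(p4,portB), truck_at(t1,portB)} \ {truck_at(t1,portB)} = {pkg_at(p4,portB)}
  ∪ pre   = {pkg_at(p4,portB)} ∪ {truck_at(t1,whs2)}
          = {pkg_at(p4,portB), truck_at(t1,whs2)}

== RESULT ==
["pkg_at(p4,portB)", "truck_at(t1,whs2)"]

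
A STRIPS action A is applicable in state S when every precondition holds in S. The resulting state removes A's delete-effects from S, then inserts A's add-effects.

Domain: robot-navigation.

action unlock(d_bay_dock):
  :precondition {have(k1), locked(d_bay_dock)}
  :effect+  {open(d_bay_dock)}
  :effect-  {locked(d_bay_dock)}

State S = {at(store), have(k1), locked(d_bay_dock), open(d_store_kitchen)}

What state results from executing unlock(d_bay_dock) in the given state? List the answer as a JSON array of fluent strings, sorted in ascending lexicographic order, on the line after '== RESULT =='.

Compute (S \ del) ∪ add:
  pre ⊆ S: {have(k1), locked(d_bay_dock)} ⊆ S  — applicable
  S \ del = {at(store), have(k1), open(d_store_kitchen)}
  ∪ add   = {at(store), have(k1), open(d_bay_dock), open(d_store_kitchen)}

== RESULT ==
["at(store)", "have(k1)", "open(d_bay_dock)", "open(d_store_kitchen)"]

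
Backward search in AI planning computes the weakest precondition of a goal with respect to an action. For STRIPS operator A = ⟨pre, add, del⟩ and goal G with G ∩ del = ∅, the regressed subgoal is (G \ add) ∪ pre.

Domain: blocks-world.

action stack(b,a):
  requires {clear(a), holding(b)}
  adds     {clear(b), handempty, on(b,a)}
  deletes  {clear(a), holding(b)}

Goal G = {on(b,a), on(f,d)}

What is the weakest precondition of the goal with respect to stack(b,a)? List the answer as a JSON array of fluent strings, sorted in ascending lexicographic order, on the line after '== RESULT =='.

Compute (G \ add) ∪ pre:
  G ∩ del = {}  (empty — regression defined)
  G \ add = {on(b,a), on(f,d)} \ {clear(b), handempty, on(b,a)} = {on(f,d)}
  ∪ pre   = {on(f,d)} ∪ {clear(a), holding(b)}
          = {clear(a), holding(b), on(f,d)}

== RESULT ==
["clear(a)", "holding(b)", "on(f,d)"]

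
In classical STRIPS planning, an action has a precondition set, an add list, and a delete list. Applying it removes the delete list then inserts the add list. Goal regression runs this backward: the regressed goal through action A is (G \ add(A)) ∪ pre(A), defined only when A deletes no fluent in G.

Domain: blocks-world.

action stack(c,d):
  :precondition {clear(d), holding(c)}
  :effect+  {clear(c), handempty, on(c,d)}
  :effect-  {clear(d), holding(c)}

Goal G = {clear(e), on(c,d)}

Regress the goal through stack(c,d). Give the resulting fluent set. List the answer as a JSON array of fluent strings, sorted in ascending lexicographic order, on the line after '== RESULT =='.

Compute (G \ add) ∪ pre:
  G ∩ del = {}  (empty — regression defined)
  G \ add = {clear(e), on(c,d)} \ {clear(c), handempty, on(c,d)} = {clear(e)}
  ∪ pre   = {clear(e)} ∪ {clear(d), holding(c)}
          = {clear(d), clear(e), holding(c)}

== RESULT ==
["clear(d)", "clear(e)", "holding(c)"]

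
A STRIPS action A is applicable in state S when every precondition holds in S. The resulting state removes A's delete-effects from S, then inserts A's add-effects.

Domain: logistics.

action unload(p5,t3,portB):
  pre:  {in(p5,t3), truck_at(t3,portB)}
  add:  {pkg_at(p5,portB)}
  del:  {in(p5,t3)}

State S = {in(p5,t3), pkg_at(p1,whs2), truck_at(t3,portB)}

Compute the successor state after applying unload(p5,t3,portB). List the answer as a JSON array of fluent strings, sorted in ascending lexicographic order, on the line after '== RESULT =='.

Progress:
  pre ⊆ S: {in(p5,t3), truck_at(t3,portB)} ⊆ S  — applicable
  S \ del = {pkg_at(p1,whs2), truck_at(t3,portB)}
  ∪ add   = {pkg_at(p1,whs2), pkg_at(p5,portB), truck_at(t3,portB)}

== RESULT ==
["pkg_at(p1,whs2)", "pkg_at(p5,portB)", "truck_at(t3,portB)"]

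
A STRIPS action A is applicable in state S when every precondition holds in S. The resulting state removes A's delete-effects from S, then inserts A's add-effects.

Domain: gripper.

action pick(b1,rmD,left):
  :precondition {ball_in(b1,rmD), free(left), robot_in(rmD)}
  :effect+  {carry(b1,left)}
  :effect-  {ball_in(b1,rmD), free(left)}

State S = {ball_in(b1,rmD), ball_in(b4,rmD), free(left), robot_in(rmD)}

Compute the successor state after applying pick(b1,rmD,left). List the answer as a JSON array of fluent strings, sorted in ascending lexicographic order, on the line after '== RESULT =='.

Progress:
  pre ⊆ S: {ball_in(b1,rmD), free(left), robot_in(rmD)} ⊆ S  — applicable
  S \ del = {ball_in(b4,rmD), robot_in(rmD)}
  ∪ add   = {ball_in(b4,rmD), carry(b1,left), robot_in(rmD)}

== RESULT ==
["ball_in(b4,rmD)", "carry(b1,left)", "robot_in(rmD)"]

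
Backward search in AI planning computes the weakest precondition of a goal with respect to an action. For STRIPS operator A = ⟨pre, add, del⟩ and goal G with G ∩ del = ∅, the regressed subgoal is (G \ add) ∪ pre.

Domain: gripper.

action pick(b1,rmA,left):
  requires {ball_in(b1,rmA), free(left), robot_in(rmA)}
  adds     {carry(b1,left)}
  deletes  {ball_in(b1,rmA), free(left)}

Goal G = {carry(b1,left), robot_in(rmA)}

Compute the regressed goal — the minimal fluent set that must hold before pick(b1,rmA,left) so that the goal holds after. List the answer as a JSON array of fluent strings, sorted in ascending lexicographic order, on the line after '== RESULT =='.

Compute (G \ add) ∪ pre:
  G ∩ del = {}  (empty — regression defined)
  G \ add = {carry(b1,left), robot_in(rmA)} \ {carry(b1,left)} = {robot_in(rmA)}
  ∪ pre   = {robot_in(rmA)} ∪ {ball_in(b1,rmA), free(left), robot_in(rmA)}
          = {ball_in(b1,rmA), free(left), robot_in(rmA)}

== RESULT ==
["ball_in(b1,rmA)", "free(left)", "robot_in(rmA)"]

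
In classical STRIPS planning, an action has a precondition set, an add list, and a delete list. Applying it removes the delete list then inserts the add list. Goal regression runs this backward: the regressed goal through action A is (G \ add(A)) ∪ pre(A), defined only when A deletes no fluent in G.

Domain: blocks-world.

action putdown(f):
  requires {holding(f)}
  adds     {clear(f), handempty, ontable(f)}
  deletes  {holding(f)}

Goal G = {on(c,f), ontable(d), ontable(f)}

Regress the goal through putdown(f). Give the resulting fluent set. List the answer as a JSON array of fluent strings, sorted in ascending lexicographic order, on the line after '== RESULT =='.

Regress:
  G ∩ del = {}  (empty — regression defined)
  G \ add = {on(c,f), ontable(d), ontable(f)} \ {clear(f), handempty, ontable(f)} = {on(c,f), ontable(d)}
  ∪ pre   = {on(c,f), ontable(d)} ∪ {holding(f)}
          = {holding(f), on(c,f), ontable(d)}

== RESULT ==
["holding(f)", "on(c,f)", "ontable(d)"]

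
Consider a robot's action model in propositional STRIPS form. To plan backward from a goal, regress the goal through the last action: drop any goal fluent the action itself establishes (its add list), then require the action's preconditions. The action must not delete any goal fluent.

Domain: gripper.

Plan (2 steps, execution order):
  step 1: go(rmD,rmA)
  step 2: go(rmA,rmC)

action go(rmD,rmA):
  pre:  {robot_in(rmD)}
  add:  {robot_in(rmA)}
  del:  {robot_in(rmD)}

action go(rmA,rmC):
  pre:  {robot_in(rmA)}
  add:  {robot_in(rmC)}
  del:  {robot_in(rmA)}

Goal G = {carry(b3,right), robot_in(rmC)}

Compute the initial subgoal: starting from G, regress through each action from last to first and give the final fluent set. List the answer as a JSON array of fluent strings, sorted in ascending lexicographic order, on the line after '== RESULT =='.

Regress step by step:
  through step 2 (go(rmA,rmC)): drop {robot_in(rmC)}, keep {carry(b3,right)}, require {robot_in(rmA)}
    → {carry(b3,right), robot_in(rmA)}
  through step 1 (go(rmD,rmA)): drop {robot_in(rmA)}, keep {carry(b3,right)}, require {robot_in(rmD)}
    → {carry(b3,right), robot_in(rmD)}

== RESULT ==
["carry(b3,right)", "robot_in(rmD)"]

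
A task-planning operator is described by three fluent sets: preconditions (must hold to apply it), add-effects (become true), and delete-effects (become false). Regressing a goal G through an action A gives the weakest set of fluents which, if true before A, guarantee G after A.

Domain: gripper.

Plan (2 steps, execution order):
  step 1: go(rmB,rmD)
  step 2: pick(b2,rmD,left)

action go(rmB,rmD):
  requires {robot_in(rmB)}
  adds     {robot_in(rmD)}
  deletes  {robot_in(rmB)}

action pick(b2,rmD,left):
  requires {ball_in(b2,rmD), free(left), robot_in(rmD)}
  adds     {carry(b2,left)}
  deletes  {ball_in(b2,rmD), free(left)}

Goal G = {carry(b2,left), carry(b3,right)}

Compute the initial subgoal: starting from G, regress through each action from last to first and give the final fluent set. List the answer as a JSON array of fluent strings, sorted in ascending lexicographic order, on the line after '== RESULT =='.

Work backward from the goal:
  through step 2 (pick(b2,rmD,left)): drop {carry(b2,left)}, keep {carry(b3,right)}, require {ball_in(b2,rmD), free(left), robot_in(rmD)}
    → {ball_in(b2,rmD), carry(b3,right), free(left), robot_in(rmD)}
  through step 1 (go(rmB,rmD)): drop {robot_in(rmD)}, keep {ball_in(b2,rmD), carry(b3,right), free(left)}, require {robot_in(rmB)}
    → {ball_in(b2,rmD), carry(b3,right), free(left), robot_in(rmB)}

== RESULT ==
["ball_in(b2,rmD)", "carry(b3,right)", "free(left)", "robot_in(rmB)"]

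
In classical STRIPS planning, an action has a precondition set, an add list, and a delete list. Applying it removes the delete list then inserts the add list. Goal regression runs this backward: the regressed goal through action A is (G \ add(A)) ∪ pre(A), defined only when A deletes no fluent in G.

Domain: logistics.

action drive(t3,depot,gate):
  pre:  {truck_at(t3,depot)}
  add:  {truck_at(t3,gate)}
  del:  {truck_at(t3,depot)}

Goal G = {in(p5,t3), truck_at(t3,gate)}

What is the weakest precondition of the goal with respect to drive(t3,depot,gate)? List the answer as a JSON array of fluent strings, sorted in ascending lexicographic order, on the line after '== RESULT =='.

Compute (G \ add) ∪ pre:
  G ∩ del = {}  (empty — regression defined)
  G \ add = {in(p5,t3), truck_at(t3,gate)} \ {truck_at(t3,gate)} = {in(p5,t3)}
  ∪ pre   = {in(p5,t3)} ∪ {truck_at(t3,depot)}
          = {in(p5,t3), truck_at(t3,depot)}

== RESULT ==
["in(p5,t3)", "truck_at(t3,depot)"]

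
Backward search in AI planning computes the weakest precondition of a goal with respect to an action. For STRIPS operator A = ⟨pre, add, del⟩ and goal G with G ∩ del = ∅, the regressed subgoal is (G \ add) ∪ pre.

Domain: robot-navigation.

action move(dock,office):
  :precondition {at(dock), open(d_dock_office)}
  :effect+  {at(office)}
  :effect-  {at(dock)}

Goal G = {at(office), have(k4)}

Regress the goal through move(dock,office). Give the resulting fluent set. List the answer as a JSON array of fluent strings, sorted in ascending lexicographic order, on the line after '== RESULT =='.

Compute (G \ add) ∪ pre:
  G ∩ del = {}  (empty — regression defined)
  G \ add = {at(office), have(k4)} \ {at(office)} = {have(k4)}
  ∪ pre   = {have(k4)} ∪ {at(dock), open(d_dock_office)}
          = {at(dock), have(k4), open(d_dock_office)}

== RESULT ==
["at(dock)", "have(k4)", "open(d_dock_office)"]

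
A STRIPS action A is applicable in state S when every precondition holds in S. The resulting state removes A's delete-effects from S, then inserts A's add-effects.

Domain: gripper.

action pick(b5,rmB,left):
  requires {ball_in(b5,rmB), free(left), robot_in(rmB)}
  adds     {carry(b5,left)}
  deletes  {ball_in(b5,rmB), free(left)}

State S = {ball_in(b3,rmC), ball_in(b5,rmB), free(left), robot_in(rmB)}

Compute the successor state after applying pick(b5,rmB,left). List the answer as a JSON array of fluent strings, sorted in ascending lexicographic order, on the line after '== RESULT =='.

Compute (S \ del) ∪ add:
  pre ⊆ S: {ball_in(b5,rmB), free(left), robot_in(rmB)} ⊆ S  — applicable
  S \ del = {ball_in(b3,rmC), robot_in(rmB)}
  ∪ add   = {ball_in(b3,rmC), carry(b5,left), robot_in(rmB)}

== RESULT ==
["ball_in(b3,rmC)", "carry(b5,left)", "robot_in(rmB)"]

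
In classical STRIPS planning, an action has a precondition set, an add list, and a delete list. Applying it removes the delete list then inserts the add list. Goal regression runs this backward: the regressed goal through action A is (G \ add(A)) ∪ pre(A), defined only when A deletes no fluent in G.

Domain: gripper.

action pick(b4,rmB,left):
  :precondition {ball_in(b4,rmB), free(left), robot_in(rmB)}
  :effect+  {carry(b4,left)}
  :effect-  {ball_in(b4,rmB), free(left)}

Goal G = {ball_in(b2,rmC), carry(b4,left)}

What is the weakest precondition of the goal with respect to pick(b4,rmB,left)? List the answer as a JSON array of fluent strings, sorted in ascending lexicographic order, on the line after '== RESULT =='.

Compute (G \ add) ∪ pre:
  G ∩ del = {}  (empty — regression defined)
  G \ add = {ball_in(b2,rmC), carry(b4,left)} \ {carry(b4,left)} = {ball_in(b2,rmC)}
  ∪ pre   = {ball_in(b2,rmC)} ∪ {ball_in(b4,rmB), free(left), robot_in(rmB)}
          = {ball_in(b2,rmC), ball_in(b4,rmB), free(left), robot_in(rmB)}

== RESULT ==
["ball_in(b2,rmC)", "ball_in(b4,rmB)", "free(left)", "robot_in(rmB)"]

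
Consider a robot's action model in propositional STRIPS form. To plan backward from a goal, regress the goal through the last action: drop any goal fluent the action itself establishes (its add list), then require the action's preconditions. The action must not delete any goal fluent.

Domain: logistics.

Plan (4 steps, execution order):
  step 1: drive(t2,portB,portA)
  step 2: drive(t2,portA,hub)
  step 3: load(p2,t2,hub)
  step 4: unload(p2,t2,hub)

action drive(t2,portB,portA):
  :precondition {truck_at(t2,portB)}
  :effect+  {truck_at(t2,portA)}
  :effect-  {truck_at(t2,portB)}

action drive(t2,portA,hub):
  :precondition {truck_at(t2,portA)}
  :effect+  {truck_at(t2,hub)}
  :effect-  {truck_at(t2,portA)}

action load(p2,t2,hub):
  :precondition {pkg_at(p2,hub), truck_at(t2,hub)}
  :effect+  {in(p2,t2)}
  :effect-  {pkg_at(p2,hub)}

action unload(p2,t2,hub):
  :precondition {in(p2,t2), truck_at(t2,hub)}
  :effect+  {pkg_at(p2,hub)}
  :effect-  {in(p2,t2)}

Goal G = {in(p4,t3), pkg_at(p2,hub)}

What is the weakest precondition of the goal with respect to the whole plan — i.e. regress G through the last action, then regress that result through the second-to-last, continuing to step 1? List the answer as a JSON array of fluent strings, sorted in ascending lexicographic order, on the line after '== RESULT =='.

Work backward from the goal:
  through step 4 (unload(p2,t2,hub)): drop {pkg_at(p2,hub)}, keep {in(p4,t3)}, require {in(p2,t2), truck_at(t2,hub)}
    → {in(p2,t2), in(p4,t3), truck_at(t2,hub)}
  through step 3 (load(p2,t2,hub)): drop {in(p2,t2)}, keep {in(p4,t3), truck_at(t2,hub)}, require {pkg_at(p2,hub), truck_at(t2,hub)}
    → {in(p4,t3), pkg_at(p2,hub), truck_at(t2,hub)}
  through step 2 (drive(t2,portA,hub)): drop {truck_at(t2,hub)}, keep {in(p4,t3), pkg_at(p2,hub)}, require {truck_at(t2,portA)}
    → {in(p4,t3), pkg_at(p2,hub), truck_at(t2,portA)}
  through step 1 (drive(t2,portB,portA)): drop {truck_at(t2,portA)}, keep {in(p4,t3), pkg_at(p2,hub)}, require {truck_at(t2,portB)}
    → {in(p4,t3), pkg_at(p2,hub), truck_at(t2,portB)}

== RESULT ==
["in(p4,t3)", "pkg_at(p2,hub)", "truck_at(t2,portB)"]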